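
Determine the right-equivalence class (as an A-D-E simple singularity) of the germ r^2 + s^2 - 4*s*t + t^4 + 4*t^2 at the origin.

A3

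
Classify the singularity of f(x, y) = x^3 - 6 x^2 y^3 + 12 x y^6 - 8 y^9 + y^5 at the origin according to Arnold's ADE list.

E_{8}

The Hessian of f at 0 has rank 0. Corank 2; j^3 = x^3 is a perfect cube, so E-series; the 5-jet and mu = 8 give E_8.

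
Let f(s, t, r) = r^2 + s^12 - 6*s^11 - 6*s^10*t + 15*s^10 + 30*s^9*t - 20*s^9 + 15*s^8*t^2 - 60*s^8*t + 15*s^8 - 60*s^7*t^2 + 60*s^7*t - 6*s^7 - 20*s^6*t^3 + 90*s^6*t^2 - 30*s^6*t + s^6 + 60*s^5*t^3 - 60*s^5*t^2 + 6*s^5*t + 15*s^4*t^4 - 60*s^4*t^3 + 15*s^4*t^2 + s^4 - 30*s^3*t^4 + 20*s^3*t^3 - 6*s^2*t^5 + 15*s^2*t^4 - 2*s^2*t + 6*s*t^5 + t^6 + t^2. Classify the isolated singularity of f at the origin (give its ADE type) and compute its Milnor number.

Type A_5, Milnor number mu = 5.

The Hessian of f at 0 has rank 2. Corank 1: A-series; mu = 5 gives A_5.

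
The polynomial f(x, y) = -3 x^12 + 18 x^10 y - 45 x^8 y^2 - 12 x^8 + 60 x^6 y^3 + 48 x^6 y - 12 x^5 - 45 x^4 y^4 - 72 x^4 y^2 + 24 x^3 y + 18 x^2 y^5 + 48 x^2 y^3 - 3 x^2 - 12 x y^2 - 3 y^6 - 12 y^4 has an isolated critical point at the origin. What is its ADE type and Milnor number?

Type A5, Milnor number mu = 5.

The Hessian of f at 0 is [[-6, 0], [0, 0]] with rank 1, so corank 1. A Groebner basis of the Jacobian ideal J(f) in C{x,y} is {x^3, x^2*y, x/2 + y^2}; counting standard monomials gives mu = 5. Corank 1: A-series; mu = 5 gives A_5.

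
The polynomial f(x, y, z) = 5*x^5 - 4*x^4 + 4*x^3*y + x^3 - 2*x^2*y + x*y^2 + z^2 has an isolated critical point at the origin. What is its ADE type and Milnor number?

The Hessian of f at 0 has rank 1. Corank 2; j^3 = x*(x - y)^2 has shape L^2 M (L != M), so D-series; mu = 6 gives D_6.

Type D6, Milnor number mu = 6.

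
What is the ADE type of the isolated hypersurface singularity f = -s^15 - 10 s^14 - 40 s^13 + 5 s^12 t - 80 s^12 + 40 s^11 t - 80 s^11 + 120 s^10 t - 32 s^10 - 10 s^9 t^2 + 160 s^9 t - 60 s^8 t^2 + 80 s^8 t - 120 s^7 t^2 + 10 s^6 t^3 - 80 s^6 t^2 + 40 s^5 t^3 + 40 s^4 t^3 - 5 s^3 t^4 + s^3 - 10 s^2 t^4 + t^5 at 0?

The Hessian of f at 0 is [[0, 0], [0, 0]] with rank 0, so corank 2. A Groebner basis of the Jacobian ideal J(f) in C{s,t} is {t^4, s^2}; counting standard monomials gives mu = 8. Corank 2; j^3 = s^3 is a perfect cube, so E-series; the 5-jet and mu = 8 give E_8.

E8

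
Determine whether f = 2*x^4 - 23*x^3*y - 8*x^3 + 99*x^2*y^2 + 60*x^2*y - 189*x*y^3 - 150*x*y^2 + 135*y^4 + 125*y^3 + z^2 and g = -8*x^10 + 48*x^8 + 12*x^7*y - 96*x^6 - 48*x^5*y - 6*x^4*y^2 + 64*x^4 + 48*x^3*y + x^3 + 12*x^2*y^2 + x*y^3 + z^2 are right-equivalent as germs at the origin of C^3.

Yes.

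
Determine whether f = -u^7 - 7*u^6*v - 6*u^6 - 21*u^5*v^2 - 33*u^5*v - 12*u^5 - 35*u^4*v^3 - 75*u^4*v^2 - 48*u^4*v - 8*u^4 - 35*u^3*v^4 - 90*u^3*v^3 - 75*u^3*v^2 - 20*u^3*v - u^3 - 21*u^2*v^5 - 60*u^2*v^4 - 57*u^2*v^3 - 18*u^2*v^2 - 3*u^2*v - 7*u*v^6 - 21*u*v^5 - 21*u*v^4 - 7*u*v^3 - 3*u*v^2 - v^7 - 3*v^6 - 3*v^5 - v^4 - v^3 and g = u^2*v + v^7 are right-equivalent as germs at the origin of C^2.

No.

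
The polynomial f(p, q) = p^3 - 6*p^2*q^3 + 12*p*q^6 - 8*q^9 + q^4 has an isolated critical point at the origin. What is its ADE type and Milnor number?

The Hessian of f at 0 has rank 0. Corank 2; j^3 = p^3 is a perfect cube, so E-series; the 4-jet and mu = 6 give E_6.

Type E_{6}, Milnor number mu = 6.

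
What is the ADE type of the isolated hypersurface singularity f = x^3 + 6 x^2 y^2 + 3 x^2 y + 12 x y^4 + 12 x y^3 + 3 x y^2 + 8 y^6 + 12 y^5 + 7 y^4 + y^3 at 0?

E_6

The Hessian of f at 0 has rank 0. Corank 2; j^3 = (x + y)^3 is a perfect cube, so E-series; the 4-jet and mu = 6 give E_6.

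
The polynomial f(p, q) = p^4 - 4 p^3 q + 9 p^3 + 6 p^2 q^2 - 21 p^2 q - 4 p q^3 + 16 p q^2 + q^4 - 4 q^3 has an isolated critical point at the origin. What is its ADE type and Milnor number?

The Hessian of f at 0 has rank 0. Corank 2; j^3 = (p - q)*(3*p - 2*q)^2 has shape L^2 M (L != M), so D-series; mu = 5 gives D_5.

Type D_5, Milnor number mu = 5.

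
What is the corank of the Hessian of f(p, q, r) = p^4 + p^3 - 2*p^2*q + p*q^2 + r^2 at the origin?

2

Hessian at 0 has rank 1.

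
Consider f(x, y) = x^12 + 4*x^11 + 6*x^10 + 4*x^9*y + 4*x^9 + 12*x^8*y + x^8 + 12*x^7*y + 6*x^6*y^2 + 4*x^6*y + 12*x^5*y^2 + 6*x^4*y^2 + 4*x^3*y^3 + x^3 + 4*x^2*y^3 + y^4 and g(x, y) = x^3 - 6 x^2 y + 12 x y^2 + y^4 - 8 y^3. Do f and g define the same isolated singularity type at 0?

Yes.

The Hessian of f at 0 has rank 0. Corank 2; j^3 = x^3 is a perfect cube, so E-series; the 4-jet and mu = 6 give E_6. The Hessian of g at 0 has rank 0. Corank 2; j^3 = (x - 2*y)^3 is a perfect cube, so E-series; the 4-jet and mu = 6 give E_6. Both have type E_6, hence right-equivalent.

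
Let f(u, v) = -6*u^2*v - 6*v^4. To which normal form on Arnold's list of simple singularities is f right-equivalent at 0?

D_{5}

The Hessian of f at 0 is [[0, 0], [0, 0]] with rank 0, so corank 2. A Groebner basis of the Jacobian ideal J(f) in C{u,v} is {u^3, u^2/4 + v^3, u*v}; counting standard monomials gives mu = 5. Corank 2; j^3 = -6*u^2*v has shape L^2 M (L != M), so D-series; mu = 5 gives D_5.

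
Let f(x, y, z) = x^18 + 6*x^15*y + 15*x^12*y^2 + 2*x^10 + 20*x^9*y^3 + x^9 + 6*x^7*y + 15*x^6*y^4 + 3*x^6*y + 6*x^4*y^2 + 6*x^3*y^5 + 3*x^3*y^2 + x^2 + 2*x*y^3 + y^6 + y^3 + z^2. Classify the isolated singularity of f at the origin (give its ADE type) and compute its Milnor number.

The Hessian of f at 0 has rank 2. Corank 1: A-series; mu = 2 gives A_2.

Type A_2, Milnor number mu = 2.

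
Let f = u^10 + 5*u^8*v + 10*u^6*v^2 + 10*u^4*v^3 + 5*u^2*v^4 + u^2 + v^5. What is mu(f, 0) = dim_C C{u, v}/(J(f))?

The Hessian of f at 0 has rank 1. Corank 1: A-series; mu = 4 gives A_4.

4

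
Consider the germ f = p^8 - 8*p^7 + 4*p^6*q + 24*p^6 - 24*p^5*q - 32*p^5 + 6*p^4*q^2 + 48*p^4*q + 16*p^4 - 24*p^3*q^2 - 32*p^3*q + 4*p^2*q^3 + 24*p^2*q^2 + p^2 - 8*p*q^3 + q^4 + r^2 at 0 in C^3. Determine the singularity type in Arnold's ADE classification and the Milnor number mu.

Type A_3, Milnor number mu = 3.

The Hessian of f at 0 has rank 2. Corank 1: A-series; mu = 3 gives A_3.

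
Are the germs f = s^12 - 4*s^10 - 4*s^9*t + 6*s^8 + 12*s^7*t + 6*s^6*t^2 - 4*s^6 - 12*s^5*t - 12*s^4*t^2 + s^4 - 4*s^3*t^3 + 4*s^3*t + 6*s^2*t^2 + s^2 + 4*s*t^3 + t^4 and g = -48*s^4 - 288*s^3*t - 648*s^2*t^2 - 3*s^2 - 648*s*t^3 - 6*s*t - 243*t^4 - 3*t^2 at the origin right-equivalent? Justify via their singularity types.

Yes.

The Hessian of f at 0 is [[2, 0], [0, 0]] with rank 1, so corank 1. A Groebner basis of the Jacobian ideal J(f) in C{s,t} is {t^3, s}; counting standard monomials gives mu = 3. Corank 1: A-series; mu = 3 gives A_3. The Hessian of g at 0 is [[-6, -6], [-6, -6]] with rank 1, so corank 1. A Groebner basis of the Jacobian ideal J(g) in C{s,t} is {t^3, s + t}; counting standard monomials gives mu = 3. Corank 1: A-series; mu = 3 gives A_3. Both have type A_3, hence right-equivalent.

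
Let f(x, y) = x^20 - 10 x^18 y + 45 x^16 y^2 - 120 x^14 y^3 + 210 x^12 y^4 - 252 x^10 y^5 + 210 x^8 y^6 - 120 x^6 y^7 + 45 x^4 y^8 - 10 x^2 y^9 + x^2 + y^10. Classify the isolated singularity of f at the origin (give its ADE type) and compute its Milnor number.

The Hessian of f at 0 is [[2, 0], [0, 0]] with rank 1, so corank 1. A Groebner basis of the Jacobian ideal J(f) in C{x,y} is {y^9, x}; counting standard monomials gives mu = 9. Corank 1: A-series; mu = 9 gives A_9.

Type A_{9}, Milnor number mu = 9.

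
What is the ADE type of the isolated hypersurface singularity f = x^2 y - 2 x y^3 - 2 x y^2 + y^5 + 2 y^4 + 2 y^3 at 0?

The Hessian of f at 0 has rank 0. Corank 2; j^3 = y*(x^2 - 2*x*y + 2*y^2) splits into three distinct lines over C (the quadratic factor has nonzero discriminant), so D_4.

D_4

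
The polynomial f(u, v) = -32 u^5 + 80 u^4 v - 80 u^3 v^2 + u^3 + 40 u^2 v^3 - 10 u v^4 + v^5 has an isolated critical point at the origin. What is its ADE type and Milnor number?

Type E_8, Milnor number mu = 8.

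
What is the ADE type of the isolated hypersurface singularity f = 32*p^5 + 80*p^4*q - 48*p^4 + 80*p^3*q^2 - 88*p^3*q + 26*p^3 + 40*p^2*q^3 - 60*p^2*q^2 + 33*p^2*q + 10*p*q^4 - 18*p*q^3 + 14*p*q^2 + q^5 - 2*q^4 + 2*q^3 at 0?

D_4

The Hessian of f at 0 has rank 0. Corank 2; j^3 = (2*p + q)*(13*p^2 + 10*p*q + 2*q^2) splits into three distinct lines over C (the quadratic factor has nonzero discriminant), so D_4.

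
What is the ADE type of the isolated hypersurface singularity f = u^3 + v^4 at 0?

E_6

The Hessian of f at 0 is [[0, 0], [0, 0]] with rank 0, so corank 2. A Groebner basis of the Jacobian ideal J(f) in C{u,v} is {v^3, u^2}; counting standard monomials gives mu = 6. Corank 2; j^3 = u^3 is a perfect cube, so E-series; the 4-jet and mu = 6 give E_6.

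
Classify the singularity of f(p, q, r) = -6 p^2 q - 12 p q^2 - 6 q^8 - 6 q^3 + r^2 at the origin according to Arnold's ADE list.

D9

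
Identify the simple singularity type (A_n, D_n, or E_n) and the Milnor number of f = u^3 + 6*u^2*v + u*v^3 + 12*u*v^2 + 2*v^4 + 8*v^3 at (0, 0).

Type E_{7}, Milnor number mu = 7.

The Hessian of f at 0 is [[0, 0], [0, 0]] with rank 0, so corank 2. A Groebner basis of the Jacobian ideal J(f) in C{u,v} is {u^3 + 6*u^2*v + 48*u^2 + 192*u*v + 192*v^2, -6*u^2 + u*v^2 - 24*u*v - 24*v^2, 3*u^2 + 12*u*v + v^3 + 12*v^2}; counting standard monomials gives mu = 7. Corank 2; j^3 = (u + 2*v)^3 is a perfect cube, so E-series; the 4-jet and mu = 7 give E_7.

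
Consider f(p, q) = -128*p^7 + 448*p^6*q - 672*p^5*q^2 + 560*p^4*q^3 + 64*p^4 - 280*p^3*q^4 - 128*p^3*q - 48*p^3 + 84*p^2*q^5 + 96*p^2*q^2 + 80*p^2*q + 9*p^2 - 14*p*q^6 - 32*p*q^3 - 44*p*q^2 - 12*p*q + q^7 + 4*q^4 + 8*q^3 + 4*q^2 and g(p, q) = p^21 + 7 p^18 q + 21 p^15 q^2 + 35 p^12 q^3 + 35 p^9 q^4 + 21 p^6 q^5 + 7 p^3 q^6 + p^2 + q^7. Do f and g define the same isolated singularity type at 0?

Yes.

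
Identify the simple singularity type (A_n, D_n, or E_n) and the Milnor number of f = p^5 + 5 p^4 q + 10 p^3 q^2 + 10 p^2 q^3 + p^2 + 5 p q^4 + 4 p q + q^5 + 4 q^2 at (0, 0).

The Hessian of f at 0 has rank 1. Corank 1: A-series; mu = 4 gives A_4.

Type A_4, Milnor number mu = 4.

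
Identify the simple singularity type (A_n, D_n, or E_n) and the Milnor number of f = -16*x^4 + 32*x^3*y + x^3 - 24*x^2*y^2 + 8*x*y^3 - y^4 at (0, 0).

The Hessian of f at 0 has rank 0. Corank 2; j^3 = x^3 is a perfect cube, so E-series; the 4-jet and mu = 6 give E_6.

Type E6, Milnor number mu = 6.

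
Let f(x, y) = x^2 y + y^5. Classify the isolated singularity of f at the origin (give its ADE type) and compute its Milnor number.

Type D_6, Milnor number mu = 6.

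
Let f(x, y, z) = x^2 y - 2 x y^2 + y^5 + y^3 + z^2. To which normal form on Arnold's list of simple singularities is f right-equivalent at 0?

D6

The Hessian of f at 0 has rank 1. Corank 2; j^3 = y*(x - y)^2 has shape L^2 M (L != M), so D-series; mu = 6 gives D_6.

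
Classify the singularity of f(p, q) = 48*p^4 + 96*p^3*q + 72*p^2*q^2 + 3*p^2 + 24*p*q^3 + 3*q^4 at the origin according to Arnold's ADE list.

A_3

The Hessian of f at 0 has rank 1. Corank 1: A-series; mu = 3 gives A_3.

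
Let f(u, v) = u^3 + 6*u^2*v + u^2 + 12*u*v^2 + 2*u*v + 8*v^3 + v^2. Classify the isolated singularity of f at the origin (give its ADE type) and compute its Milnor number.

Type A2, Milnor number mu = 2.

The Hessian of f at 0 has rank 1. Corank 1: A-series; mu = 2 gives A_2.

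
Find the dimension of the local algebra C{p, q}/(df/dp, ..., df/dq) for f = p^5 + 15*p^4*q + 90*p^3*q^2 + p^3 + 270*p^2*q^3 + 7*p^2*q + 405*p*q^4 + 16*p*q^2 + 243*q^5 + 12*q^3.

6

The Hessian of f at 0 has rank 0. Corank 2; j^3 = (p + 2*q)^2*(p + 3*q) has shape L^2 M (L != M), so D-series; mu = 6 gives D_6.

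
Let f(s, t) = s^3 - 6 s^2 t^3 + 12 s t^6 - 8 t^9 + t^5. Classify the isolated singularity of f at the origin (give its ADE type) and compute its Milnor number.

Type E8, Milnor number mu = 8.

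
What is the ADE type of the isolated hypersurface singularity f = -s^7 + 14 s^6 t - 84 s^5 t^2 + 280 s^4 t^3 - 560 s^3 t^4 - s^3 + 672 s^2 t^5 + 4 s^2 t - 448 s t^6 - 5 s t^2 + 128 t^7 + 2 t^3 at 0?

D_{8}

The Hessian of f at 0 has rank 0. Corank 2; j^3 = -(s - 2*t)*(s - t)^2 has shape L^2 M (L != M), so D-series; mu = 8 gives D_8.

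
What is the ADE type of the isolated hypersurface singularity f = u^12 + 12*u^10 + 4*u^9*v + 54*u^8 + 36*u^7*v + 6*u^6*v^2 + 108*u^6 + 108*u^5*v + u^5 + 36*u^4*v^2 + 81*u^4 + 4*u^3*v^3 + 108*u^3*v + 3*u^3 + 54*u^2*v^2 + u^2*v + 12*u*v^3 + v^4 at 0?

D5

The Hessian of f at 0 is [[0, 0], [0, 0]] with rank 0, so corank 2. A Groebner basis of the Jacobian ideal J(f) in C{u,v} is {u*v^2, -u*v/12 + v^3, u^2 + u*v/3}; counting standard monomials gives mu = 5. Corank 2; j^3 = u^2*(3*u + v) has shape L^2 M (L != M), so D-series; mu = 5 gives D_5.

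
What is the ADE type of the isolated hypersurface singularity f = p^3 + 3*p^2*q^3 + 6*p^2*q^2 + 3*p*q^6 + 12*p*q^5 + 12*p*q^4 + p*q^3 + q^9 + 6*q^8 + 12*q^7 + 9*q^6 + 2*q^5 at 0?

E7

The Hessian of f at 0 has rank 0. Corank 2; j^3 = p^3 is a perfect cube, so E-series; the 4-jet and mu = 7 give E_7.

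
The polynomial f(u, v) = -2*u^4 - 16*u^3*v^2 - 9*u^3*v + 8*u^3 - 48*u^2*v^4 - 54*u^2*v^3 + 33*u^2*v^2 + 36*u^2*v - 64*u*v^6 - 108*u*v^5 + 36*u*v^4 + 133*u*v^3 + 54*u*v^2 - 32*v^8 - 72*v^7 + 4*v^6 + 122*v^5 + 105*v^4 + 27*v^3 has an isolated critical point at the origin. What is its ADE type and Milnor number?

Type E_7, Milnor number mu = 7.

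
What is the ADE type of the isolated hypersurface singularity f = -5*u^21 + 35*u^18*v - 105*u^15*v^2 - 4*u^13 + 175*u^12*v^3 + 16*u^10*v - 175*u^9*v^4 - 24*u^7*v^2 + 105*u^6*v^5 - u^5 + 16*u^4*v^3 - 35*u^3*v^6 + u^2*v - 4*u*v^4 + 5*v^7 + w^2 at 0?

D_8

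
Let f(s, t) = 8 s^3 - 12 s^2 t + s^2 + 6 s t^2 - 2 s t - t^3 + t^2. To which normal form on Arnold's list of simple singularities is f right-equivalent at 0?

The Hessian of f at 0 has rank 1. Corank 1: A-series; mu = 2 gives A_2.

A_{2}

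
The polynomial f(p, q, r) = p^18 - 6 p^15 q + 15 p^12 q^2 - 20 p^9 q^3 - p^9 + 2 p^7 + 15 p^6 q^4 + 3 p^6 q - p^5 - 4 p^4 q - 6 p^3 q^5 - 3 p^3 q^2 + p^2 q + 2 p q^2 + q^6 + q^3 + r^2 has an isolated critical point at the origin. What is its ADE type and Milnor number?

Type D_7, Milnor number mu = 7.

The Hessian of f at 0 is [[0, 0, 0], [0, 0, 0], [0, 0, 2]] with rank 1, so corank 2. A Groebner basis of the Jacobian ideal J(f) in C{p,q,r} is {p*q + q^4 + q^2, p^3 - p^2/2 - p*q + q^3 - q^2/2, p^2*q + p^2/3 + 2*p*q/3 - q^3 + q^2/3, -p^2/6 + p*q^2 - p*q/3 + q^3 - q^2/6, r}; counting standard monomials gives mu = 7. Corank 2; j^3 = q*(p + q)^2 has shape L^2 M (L != M), so D-series; mu = 7 gives D_7.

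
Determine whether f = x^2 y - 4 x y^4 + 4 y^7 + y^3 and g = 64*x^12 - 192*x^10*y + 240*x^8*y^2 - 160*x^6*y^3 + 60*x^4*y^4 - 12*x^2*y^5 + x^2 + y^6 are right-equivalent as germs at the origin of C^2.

No.

The Hessian of f at 0 is [[0, 0], [0, 0]] with rank 0, so corank 2. A Groebner basis of the Jacobian ideal J(f) in C{x,y} is {y^3, x^2 + 3*y^2, x*y}; counting standard monomials gives mu = 4. Corank 2; j^3 = y*(x^2 + y^2) splits into three distinct lines over C (the quadratic factor has nonzero discriminant), so D_4. The Hessian of g at 0 is [[2, 0], [0, 0]] with rank 1, so corank 1. A Groebner basis of the Jacobian ideal J(g) in C{x,y} is {y^5, x}; counting standard monomials gives mu = 5. Corank 1: A-series; mu = 5 gives A_5. f is D_4 but g is A_5, hence not right-equivalent.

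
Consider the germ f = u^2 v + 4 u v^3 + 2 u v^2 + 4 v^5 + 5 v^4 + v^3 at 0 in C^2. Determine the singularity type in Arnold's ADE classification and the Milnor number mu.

The Hessian of f at 0 has rank 0. Corank 2; j^3 = v*(u + v)^2 has shape L^2 M (L != M), so D-series; mu = 5 gives D_5.

Type D_{5}, Milnor number mu = 5.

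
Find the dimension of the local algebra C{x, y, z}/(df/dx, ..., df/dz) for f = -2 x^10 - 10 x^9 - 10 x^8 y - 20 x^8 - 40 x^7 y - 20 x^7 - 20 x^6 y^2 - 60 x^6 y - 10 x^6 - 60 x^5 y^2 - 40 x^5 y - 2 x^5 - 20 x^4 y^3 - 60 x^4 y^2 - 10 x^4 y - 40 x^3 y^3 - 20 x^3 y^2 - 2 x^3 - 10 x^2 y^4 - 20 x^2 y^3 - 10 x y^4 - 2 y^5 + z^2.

The Hessian of f at 0 has rank 1. Corank 2; j^3 = -2*x^3 is a perfect cube, so E-series; the 5-jet and mu = 8 give E_8.

8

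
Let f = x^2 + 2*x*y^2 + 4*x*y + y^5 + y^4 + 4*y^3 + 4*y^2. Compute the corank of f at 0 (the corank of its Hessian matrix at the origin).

1

The Hessian at 0 is [[2, 4], [4, 8]] of rank 1; hence corank 1.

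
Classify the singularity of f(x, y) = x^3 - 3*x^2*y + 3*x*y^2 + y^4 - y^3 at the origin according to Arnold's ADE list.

The Hessian of f at 0 has rank 0. Corank 2; j^3 = (x - y)^3 is a perfect cube, so E-series; the 4-jet and mu = 6 give E_6.

E_{6}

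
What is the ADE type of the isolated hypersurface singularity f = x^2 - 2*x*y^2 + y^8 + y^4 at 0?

The Hessian of f at 0 is [[2, 0], [0, 0]] with rank 1, so corank 1. A Groebner basis of the Jacobian ideal J(f) in C{x,y} is {x^4, x^3*y, -x + y^2}; counting standard monomials gives mu = 7. Corank 1: A-series; mu = 7 gives A_7.

A_7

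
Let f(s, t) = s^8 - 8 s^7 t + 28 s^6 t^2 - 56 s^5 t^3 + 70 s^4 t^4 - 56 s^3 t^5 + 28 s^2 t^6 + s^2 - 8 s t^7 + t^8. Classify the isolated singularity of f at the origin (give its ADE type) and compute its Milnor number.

Type A7, Milnor number mu = 7.

The Hessian of f at 0 has rank 1. Corank 1: A-series; mu = 7 gives A_7.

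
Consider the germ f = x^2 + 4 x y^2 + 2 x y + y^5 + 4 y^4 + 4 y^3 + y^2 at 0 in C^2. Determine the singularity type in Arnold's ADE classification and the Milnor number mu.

The Hessian of f at 0 is [[2, 2], [2, 2]] with rank 1, so corank 1. A Groebner basis of the Jacobian ideal J(f) in C{x,y} is {x^2 + 2*x*y - x/2 - y/2, x/2 + y^2 + y/2}; counting standard monomials gives mu = 4. Corank 1: A-series; mu = 4 gives A_4.

Type A_4, Milnor number mu = 4.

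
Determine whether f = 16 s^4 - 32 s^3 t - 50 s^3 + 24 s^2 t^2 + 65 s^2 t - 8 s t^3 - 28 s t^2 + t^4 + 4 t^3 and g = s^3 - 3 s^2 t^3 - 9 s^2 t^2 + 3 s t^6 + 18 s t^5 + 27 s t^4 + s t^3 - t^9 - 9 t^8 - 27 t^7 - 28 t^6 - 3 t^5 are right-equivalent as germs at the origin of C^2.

No.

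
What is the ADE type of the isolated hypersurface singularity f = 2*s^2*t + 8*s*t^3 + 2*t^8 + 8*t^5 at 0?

The Hessian of f at 0 is [[0, 0], [0, 0]] with rank 0, so corank 2. A Groebner basis of the Jacobian ideal J(f) in C{s,t} is {s^4, s^3*t - s^2 - 2*s*t^2, s^3/2 + s^2*t^2, s*t/2 + t^3}; counting standard monomials gives mu = 9. Corank 2; j^3 = 2*s^2*t has shape L^2 M (L != M), so D-series; mu = 9 gives D_9.

D9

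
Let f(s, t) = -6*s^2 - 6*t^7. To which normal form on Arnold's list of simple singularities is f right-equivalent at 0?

A_{6}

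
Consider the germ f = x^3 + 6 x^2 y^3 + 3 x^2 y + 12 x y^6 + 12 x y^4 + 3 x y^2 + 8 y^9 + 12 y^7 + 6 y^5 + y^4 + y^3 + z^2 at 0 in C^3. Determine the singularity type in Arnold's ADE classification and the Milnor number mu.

The Hessian of f at 0 has rank 1. Corank 2; j^3 = (x + y)^3 is a perfect cube, so E-series; the 4-jet and mu = 6 give E_6.

Type E6, Milnor number mu = 6.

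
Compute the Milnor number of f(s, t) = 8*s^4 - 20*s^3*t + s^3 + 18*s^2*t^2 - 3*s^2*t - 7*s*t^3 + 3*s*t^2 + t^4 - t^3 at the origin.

7

The Hessian of f at 0 is [[0, 0], [0, 0]] with rank 0, so corank 2. A Groebner basis of the Jacobian ideal J(f) in C{s,t} is {3*s^2/4 - 3*s*t/2 + t^4 + t^3/4 + 3*t^2/4, s^3 + 9*s^2/4 - 9*s*t/2 - t^3/4 + 9*t^2/4, s^2*t + 7*s^2/4 - 7*s*t/2 - 5*t^3/12 + 7*t^2/4, s^2 + s*t^2 - 2*s*t - 2*t^3/3 + t^2}; counting standard monomials gives mu = 7. Corank 2; j^3 = (s - t)^3 is a perfect cube, so E-series; the 4-jet and mu = 7 give E_7.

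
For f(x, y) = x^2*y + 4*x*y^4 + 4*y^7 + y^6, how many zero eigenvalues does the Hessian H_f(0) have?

2

The Hessian at 0 is [[0, 0], [0, 0]] of rank 0; hence corank 2.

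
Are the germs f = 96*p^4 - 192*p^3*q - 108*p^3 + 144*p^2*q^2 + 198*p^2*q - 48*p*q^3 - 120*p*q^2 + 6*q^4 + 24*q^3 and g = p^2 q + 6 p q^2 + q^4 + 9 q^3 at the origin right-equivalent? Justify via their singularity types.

The Hessian of f at 0 is [[0, 0], [0, 0]] with rank 0, so corank 2. A Groebner basis of the Jacobian ideal J(f) in C{p,q} is {p*q^2 + 27*p*q/4 - 9*q^2/2, 81*p*q/8 + q^3 - 27*q^2/4, p^2 - 7*p*q/6 + q^2/3}; counting standard monomials gives mu = 5. Corank 2; j^3 = -6*(2*p - q)*(3*p - 2*q)^2 has shape L^2 M (L != M), so D-series; mu = 5 gives D_5. The Hessian of g at 0 is [[0, 0], [0, 0]] with rank 0, so corank 2. A Groebner basis of the Jacobian ideal J(g) in C{p,q} is {p^3 - 27*p^2/4 + 243*q^2/4, p^2/4 + q^3 - 9*q^2/4, p*q + 3*q^2}; counting standard monomials gives mu = 5. Corank 2; j^3 = q*(p + 3*q)^2 has shape L^2 M (L != M), so D-series; mu = 5 gives D_5. Both have type D_5, hence right-equivalent.

Yes.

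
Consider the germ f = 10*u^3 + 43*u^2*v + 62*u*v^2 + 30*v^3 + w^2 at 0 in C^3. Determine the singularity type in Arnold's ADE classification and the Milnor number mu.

Type D_{4}, Milnor number mu = 4.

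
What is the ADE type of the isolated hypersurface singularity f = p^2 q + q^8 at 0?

The Hessian of f at 0 has rank 0. Corank 2; j^3 = p^2*q has shape L^2 M (L != M), so D-series; mu = 9 gives D_9.

D9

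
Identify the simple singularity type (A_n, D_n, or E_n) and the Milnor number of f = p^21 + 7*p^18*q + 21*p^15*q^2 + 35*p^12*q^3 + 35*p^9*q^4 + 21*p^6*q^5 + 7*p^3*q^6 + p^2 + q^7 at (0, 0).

The Hessian of f at 0 has rank 1. Corank 1: A-series; mu = 6 gives A_6.

Type A6, Milnor number mu = 6.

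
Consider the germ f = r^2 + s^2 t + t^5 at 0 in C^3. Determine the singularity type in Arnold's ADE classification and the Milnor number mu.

Type D6, Milnor number mu = 6.

The Hessian of f at 0 is [[0, 0, 0], [0, 0, 0], [0, 0, 2]] with rank 1, so corank 2. A Groebner basis of the Jacobian ideal J(f) in C{s,t,r} is {s^2/5 + t^4, s^3, s*t, r}; counting standard monomials gives mu = 6. Corank 2; j^3 = s^2*t has shape L^2 M (L != M), so D-series; mu = 6 gives D_6.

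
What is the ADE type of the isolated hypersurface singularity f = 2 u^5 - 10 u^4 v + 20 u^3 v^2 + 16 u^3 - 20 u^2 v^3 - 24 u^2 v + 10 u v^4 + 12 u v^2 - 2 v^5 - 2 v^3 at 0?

E8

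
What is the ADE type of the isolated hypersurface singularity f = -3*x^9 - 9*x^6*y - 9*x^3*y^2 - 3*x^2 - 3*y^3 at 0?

A2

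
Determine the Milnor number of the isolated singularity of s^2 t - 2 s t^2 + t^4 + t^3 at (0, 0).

5

The Hessian of f at 0 has rank 0. Corank 2; j^3 = t*(s - t)^2 has shape L^2 M (L != M), so D-series; mu = 5 gives D_5.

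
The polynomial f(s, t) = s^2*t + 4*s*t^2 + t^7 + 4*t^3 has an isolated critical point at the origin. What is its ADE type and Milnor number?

The Hessian of f at 0 has rank 0. Corank 2; j^3 = t*(s + 2*t)^2 has shape L^2 M (L != M), so D-series; mu = 8 gives D_8.

Type D_{8}, Milnor number mu = 8.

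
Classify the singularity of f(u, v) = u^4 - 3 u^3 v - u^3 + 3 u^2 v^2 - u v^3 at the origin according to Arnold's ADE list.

The Hessian of f at 0 is [[0, 0], [0, 0]] with rank 0, so corank 2. A Groebner basis of the Jacobian ideal J(f) in C{u,v} is {3*u^2 + v^4 + v^3, u^3, u^2*v - u^2 - v^3/3, -2*u^2 + u*v^2 - 2*v^3/3}; counting standard monomials gives mu = 7. Corank 2; j^3 = -u^3 is a perfect cube, so E-series; the 4-jet and mu = 7 give E_7.

E_{7}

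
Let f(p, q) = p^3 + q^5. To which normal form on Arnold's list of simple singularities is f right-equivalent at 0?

E8

The Hessian of f at 0 has rank 0. Corank 2; j^3 = p^3 is a perfect cube, so E-series; the 5-jet and mu = 8 give E_8.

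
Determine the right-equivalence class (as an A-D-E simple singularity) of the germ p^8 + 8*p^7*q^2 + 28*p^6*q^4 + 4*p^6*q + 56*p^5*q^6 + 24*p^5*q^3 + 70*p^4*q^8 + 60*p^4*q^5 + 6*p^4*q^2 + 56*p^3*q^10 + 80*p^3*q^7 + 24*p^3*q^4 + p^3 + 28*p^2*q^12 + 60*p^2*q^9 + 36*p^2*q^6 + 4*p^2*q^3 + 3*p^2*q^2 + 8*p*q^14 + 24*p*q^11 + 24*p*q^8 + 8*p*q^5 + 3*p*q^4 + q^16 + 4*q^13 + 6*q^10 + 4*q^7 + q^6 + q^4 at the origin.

E_{6}

The Hessian of f at 0 has rank 0. Corank 2; j^3 = p^3 is a perfect cube, so E-series; the 4-jet and mu = 6 give E_6.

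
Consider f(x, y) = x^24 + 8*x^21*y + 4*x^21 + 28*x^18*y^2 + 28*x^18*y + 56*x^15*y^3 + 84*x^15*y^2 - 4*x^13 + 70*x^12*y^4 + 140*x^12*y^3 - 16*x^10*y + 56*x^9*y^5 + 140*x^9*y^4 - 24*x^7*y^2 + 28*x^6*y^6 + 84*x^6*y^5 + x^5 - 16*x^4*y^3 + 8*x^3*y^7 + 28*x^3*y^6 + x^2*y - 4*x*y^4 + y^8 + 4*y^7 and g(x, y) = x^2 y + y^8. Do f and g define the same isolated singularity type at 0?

The Hessian of f at 0 is [[0, 0], [0, 0]] with rank 0, so corank 2. A Groebner basis of the Jacobian ideal J(f) in C{x,y} is {x^2*y^2, -x^2*y - x^2/2 + x*y^3, -x*y/2 + y^4, x^3}; counting standard monomials gives mu = 9. Corank 2; j^3 = x^2*y has shape L^2 M (L != M), so D-series; mu = 9 gives D_9. The Hessian of g at 0 is [[0, 0], [0, 0]] with rank 0, so corank 2. A Groebner basis of the Jacobian ideal J(g) in C{x,y} is {x^2/8 + y^7, x^3, x*y}; counting standard monomials gives mu = 9. Corank 2; j^3 = x^2*y has shape L^2 M (L != M), so D-series; mu = 9 gives D_9. Both have type D_9, hence right-equivalent.

Yes.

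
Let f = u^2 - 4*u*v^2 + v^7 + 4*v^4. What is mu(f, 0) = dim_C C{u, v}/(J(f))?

The Hessian of f at 0 has rank 1. Corank 1: A-series; mu = 6 gives A_6.

6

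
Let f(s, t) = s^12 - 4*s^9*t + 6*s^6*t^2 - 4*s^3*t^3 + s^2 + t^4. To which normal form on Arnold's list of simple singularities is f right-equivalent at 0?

A3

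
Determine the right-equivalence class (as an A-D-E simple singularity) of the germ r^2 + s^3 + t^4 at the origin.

E_{6}

The Hessian of f at 0 has rank 1. Corank 2; j^3 = s^3 is a perfect cube, so E-series; the 4-jet and mu = 6 give E_6.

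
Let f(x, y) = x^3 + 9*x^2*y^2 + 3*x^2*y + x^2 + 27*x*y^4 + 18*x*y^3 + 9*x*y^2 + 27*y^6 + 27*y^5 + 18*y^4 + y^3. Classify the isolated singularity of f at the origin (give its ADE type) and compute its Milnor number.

The Hessian of f at 0 is [[2, 0], [0, 0]] with rank 1, so corank 1. A Groebner basis of the Jacobian ideal J(f) in C{x,y} is {y^2, x}; counting standard monomials gives mu = 2. Corank 1: A-series; mu = 2 gives A_2.

Type A_{2}, Milnor number mu = 2.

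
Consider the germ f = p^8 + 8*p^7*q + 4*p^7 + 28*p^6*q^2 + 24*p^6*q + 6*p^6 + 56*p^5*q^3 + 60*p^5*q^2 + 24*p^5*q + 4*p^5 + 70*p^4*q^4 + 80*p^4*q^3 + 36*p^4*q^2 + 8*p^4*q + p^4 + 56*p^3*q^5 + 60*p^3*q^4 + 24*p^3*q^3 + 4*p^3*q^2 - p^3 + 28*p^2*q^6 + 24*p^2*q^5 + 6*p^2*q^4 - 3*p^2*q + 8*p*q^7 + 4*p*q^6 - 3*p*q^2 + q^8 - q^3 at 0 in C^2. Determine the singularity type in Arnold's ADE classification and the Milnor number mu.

Type E6, Milnor number mu = 6.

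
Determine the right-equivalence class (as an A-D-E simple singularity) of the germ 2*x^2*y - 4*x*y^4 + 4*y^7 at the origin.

D_8

The Hessian of f at 0 is [[0, 0], [0, 0]] with rank 0, so corank 2. A Groebner basis of the Jacobian ideal J(f) in C{x,y} is {x^2/6 + x*y^3, -x*y + y^4, x^3, x^2*y}; counting standard monomials gives mu = 8. Corank 2; j^3 = 2*x^2*y has shape L^2 M (L != M), so D-series; mu = 8 gives D_8.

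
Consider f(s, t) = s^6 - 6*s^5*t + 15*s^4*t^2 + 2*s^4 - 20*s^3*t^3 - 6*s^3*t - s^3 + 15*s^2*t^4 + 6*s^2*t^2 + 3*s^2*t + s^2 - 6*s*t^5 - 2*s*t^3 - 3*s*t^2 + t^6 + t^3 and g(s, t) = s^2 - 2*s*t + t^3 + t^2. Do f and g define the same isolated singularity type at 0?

The Hessian of f at 0 has rank 1. Corank 1: A-series; mu = 2 gives A_2. The Hessian of g at 0 has rank 1. Corank 1: A-series; mu = 2 gives A_2. Both have type A_2, hence right-equivalent.

Yes.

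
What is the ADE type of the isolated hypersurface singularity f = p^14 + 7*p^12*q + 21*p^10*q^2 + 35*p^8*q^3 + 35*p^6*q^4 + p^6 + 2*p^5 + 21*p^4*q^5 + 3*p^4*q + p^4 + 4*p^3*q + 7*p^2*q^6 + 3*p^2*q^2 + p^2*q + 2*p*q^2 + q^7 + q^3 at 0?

D_{8}

The Hessian of f at 0 is [[0, 0], [0, 0]] with rank 0, so corank 2. A Groebner basis of the Jacobian ideal J(f) in C{p,q} is {-p^2/6 + p*q^3 - 5*p*q^2/2 + p*q/3 - 11*q^3/6 + q^2/2, p^2/2 + 7*p*q^2/2 + q^4 + 5*q^3/2 - q^2/2, p^3 - p^2/6 + 7*p*q^2/2 - 11*p*q/3 + 7*q^3/6 - 7*q^2/2, p^2*q + p*q + q^2}; counting standard monomials gives mu = 8. Corank 2; j^3 = q*(p + q)^2 has shape L^2 M (L != M), so D-series; mu = 8 gives D_8.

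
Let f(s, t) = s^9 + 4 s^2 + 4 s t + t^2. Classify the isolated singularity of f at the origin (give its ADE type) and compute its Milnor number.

The Hessian of f at 0 is [[8, 4], [4, 2]] with rank 1, so corank 1. A Groebner basis of the Jacobian ideal J(f) in C{s,t} is {t^8, s + t/2}; counting standard monomials gives mu = 8. Corank 1: A-series; mu = 8 gives A_8.

Type A_8, Milnor number mu = 8.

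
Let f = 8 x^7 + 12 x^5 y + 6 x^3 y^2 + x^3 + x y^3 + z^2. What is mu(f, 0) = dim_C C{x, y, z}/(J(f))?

7

The Hessian of f at 0 is [[0, 0, 0], [0, 0, 0], [0, 0, 2]] with rank 1, so corank 2. A Groebner basis of the Jacobian ideal J(f) in C{x,y,z} is {x^3, x*y^2, 3*x^2 + y^3, z}; counting standard monomials gives mu = 7. Corank 2; j^3 = x^3 is a perfect cube, so E-series; the 4-jet and mu = 7 give E_7.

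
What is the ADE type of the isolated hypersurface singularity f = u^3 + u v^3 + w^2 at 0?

The Hessian of f at 0 is [[0, 0, 0], [0, 0, 0], [0, 0, 2]] with rank 1, so corank 2. A Groebner basis of the Jacobian ideal J(f) in C{u,v,w} is {u^3, u*v^2, 3*u^2 + v^3, w}; counting standard monomials gives mu = 7. Corank 2; j^3 = u^3 is a perfect cube, so E-series; the 4-jet and mu = 7 give E_7.

E_{7}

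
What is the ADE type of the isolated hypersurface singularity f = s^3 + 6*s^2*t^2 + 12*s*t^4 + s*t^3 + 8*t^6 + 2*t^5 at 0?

E_{7}

The Hessian of f at 0 is [[0, 0], [0, 0]] with rank 0, so corank 2. A Groebner basis of the Jacobian ideal J(f) in C{s,t} is {-s^2/4 + t^4 - t^3/12, s^3, s^2*t + s^2/12 + t^3/36, s^2/2 + s*t^2 + t^3/6}; counting standard monomials gives mu = 7. Corank 2; j^3 = s^3 is a perfect cube, so E-series; the 4-jet and mu = 7 give E_7.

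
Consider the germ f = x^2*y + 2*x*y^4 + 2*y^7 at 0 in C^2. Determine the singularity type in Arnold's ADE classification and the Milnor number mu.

The Hessian of f at 0 has rank 0. Corank 2; j^3 = x^2*y has shape L^2 M (L != M), so D-series; mu = 8 gives D_8.

Type D_8, Milnor number mu = 8.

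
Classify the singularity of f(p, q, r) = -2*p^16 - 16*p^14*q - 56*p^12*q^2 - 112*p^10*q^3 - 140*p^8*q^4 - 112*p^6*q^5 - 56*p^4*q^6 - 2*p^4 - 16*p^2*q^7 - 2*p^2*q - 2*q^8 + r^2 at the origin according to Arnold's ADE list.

D_9

The Hessian of f at 0 is [[0, 0, 0], [0, 0, 0], [0, 0, 2]] with rank 1, so corank 2. A Groebner basis of the Jacobian ideal J(f) in C{p,q,r} is {p^2/8 + q^7, p^3, p*q, r}; counting standard monomials gives mu = 9. Corank 2; j^3 = -2*p^2*q has shape L^2 M (L != M), so D-series; mu = 9 gives D_9.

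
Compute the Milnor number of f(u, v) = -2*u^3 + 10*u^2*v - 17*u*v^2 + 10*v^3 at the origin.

4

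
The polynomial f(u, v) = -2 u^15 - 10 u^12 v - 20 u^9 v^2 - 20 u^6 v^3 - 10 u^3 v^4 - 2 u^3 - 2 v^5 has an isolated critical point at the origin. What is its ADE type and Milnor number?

Type E8, Milnor number mu = 8.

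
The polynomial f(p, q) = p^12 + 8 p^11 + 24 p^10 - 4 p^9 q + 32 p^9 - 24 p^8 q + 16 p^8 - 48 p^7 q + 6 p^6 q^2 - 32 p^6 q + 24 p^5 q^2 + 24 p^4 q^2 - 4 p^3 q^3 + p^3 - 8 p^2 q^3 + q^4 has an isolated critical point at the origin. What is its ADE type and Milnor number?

The Hessian of f at 0 has rank 0. Corank 2; j^3 = p^3 is a perfect cube, so E-series; the 4-jet and mu = 6 give E_6.

Type E_{6}, Milnor number mu = 6.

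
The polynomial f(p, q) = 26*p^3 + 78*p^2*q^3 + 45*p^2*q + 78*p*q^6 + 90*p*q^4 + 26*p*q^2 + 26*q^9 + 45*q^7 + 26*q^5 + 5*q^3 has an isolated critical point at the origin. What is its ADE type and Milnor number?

Type D4, Milnor number mu = 4.

The Hessian of f at 0 has rank 0. Corank 2; j^3 = (2*p + q)*(13*p^2 + 16*p*q + 5*q^2) splits into three distinct lines over C (the quadratic factor has nonzero discriminant), so D_4.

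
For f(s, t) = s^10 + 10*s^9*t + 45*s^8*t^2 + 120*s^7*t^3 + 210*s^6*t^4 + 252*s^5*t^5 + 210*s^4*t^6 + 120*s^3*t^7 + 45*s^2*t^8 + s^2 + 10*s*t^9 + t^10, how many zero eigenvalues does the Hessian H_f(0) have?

The Hessian at 0 is [[2, 0], [0, 0]] of rank 1; hence corank 1.

1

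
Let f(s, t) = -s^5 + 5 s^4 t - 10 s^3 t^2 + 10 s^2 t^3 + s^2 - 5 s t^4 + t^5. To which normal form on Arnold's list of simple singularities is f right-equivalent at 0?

A4

The Hessian of f at 0 is [[2, 0], [0, 0]] with rank 1, so corank 1. A Groebner basis of the Jacobian ideal J(f) in C{s,t} is {t^4, s}; counting standard monomials gives mu = 4. Corank 1: A-series; mu = 4 gives A_4.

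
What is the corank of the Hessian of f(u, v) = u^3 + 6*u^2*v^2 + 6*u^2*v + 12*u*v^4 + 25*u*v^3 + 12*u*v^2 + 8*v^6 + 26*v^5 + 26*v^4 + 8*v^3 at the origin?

2

Hessian at 0 has rank 0.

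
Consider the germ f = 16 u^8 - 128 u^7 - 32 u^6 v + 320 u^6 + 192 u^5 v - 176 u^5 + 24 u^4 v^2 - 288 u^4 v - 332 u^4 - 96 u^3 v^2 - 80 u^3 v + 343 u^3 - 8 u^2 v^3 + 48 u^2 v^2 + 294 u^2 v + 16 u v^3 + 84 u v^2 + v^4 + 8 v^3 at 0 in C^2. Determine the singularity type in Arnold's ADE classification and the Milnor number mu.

Type E_6, Milnor number mu = 6.

The Hessian of f at 0 has rank 0. Corank 2; j^3 = (7*u + 2*v)^3 is a perfect cube, so E-series; the 4-jet and mu = 6 give E_6.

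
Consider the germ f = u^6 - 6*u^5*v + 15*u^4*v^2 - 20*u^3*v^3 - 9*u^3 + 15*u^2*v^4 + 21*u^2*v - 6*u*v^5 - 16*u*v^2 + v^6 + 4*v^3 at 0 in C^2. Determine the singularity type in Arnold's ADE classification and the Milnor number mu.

Type D7, Milnor number mu = 7.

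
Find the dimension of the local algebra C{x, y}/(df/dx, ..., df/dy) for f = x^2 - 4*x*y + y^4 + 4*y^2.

3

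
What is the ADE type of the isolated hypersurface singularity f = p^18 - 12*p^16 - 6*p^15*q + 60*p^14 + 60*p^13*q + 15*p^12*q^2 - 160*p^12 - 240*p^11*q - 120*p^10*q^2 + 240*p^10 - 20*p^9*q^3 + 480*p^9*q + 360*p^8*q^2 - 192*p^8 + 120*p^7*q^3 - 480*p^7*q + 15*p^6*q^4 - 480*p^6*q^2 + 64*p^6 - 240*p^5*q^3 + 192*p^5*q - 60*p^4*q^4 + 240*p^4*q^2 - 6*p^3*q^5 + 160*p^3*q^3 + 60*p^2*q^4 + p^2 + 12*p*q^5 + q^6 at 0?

The Hessian of f at 0 has rank 1. Corank 1: A-series; mu = 5 gives A_5.

A_5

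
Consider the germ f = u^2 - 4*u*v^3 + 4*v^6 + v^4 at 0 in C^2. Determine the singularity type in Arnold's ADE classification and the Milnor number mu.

The Hessian of f at 0 is [[2, 0], [0, 0]] with rank 1, so corank 1. A Groebner basis of the Jacobian ideal J(f) in C{u,v} is {v^3, u}; counting standard monomials gives mu = 3. Corank 1: A-series; mu = 3 gives A_3.

Type A_3, Milnor number mu = 3.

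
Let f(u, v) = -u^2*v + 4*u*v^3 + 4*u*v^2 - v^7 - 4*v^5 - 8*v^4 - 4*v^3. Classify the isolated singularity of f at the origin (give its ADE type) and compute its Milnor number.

The Hessian of f at 0 has rank 0. Corank 2; j^3 = -v*(u - 2*v)^2 has shape L^2 M (L != M), so D-series; mu = 8 gives D_8.

Type D_8, Milnor number mu = 8.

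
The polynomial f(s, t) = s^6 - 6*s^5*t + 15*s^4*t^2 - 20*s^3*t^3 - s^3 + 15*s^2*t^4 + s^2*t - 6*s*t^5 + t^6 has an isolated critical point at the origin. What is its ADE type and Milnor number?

The Hessian of f at 0 is [[0, 0], [0, 0]] with rank 0, so corank 2. A Groebner basis of the Jacobian ideal J(f) in C{s,t} is {s*t/6 + t^5, s*t^2, s^2 - s*t}; counting standard monomials gives mu = 7. Corank 2; j^3 = -s^2*(s - t) has shape L^2 M (L != M), so D-series; mu = 7 gives D_7.

Type D7, Milnor number mu = 7.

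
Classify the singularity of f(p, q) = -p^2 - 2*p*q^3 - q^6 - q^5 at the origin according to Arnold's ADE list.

A_{4}

The Hessian of f at 0 has rank 1. Corank 1: A-series; mu = 4 gives A_4.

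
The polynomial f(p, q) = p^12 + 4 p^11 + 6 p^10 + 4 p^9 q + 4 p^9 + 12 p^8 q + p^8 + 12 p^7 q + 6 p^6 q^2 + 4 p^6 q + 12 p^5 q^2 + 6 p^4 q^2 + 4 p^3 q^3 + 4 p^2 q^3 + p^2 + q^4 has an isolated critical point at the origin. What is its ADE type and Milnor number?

The Hessian of f at 0 is [[2, 0], [0, 0]] with rank 1, so corank 1. A Groebner basis of the Jacobian ideal J(f) in C{p,q} is {q^3, p}; counting standard monomials gives mu = 3. Corank 1: A-series; mu = 3 gives A_3.

Type A_3, Milnor number mu = 3.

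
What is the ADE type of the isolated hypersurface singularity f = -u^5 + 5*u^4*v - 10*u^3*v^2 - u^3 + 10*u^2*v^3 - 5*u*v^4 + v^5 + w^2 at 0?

E_{8}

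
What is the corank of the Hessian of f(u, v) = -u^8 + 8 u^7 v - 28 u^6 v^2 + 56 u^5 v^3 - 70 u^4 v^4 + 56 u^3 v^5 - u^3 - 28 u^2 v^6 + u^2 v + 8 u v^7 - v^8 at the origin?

2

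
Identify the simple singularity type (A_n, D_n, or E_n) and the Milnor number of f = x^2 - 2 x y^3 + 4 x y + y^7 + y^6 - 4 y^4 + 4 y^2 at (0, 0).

Type A_{6}, Milnor number mu = 6.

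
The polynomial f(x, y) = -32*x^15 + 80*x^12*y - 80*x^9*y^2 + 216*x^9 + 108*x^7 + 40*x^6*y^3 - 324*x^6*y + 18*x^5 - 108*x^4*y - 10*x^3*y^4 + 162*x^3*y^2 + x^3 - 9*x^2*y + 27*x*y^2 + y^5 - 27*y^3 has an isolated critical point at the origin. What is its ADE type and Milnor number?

Type E8, Milnor number mu = 8.

The Hessian of f at 0 has rank 0. Corank 2; j^3 = (x - 3*y)^3 is a perfect cube, so E-series; the 5-jet and mu = 8 give E_8.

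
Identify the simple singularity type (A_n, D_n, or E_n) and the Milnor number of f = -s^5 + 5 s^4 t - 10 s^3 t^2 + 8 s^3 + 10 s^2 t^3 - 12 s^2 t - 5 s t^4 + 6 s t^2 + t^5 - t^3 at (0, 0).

Type E_8, Milnor number mu = 8.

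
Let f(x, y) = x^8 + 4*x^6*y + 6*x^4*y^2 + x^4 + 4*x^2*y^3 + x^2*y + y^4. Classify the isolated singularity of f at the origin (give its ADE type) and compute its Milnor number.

Type D5, Milnor number mu = 5.

The Hessian of f at 0 is [[0, 0], [0, 0]] with rank 0, so corank 2. A Groebner basis of the Jacobian ideal J(f) in C{x,y} is {x^3, x^2/4 + y^3, x*y}; counting standard monomials gives mu = 5. Corank 2; j^3 = x^2*y has shape L^2 M (L != M), so D-series; mu = 5 gives D_5.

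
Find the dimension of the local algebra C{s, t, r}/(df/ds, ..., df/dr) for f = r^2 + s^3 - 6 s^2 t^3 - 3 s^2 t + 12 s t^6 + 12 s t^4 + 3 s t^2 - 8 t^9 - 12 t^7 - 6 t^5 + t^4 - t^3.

6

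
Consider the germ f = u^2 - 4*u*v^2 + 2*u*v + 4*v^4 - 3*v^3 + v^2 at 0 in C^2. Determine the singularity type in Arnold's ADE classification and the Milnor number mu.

The Hessian of f at 0 has rank 1. Corank 1: A-series; mu = 2 gives A_2.

Type A_{2}, Milnor number mu = 2.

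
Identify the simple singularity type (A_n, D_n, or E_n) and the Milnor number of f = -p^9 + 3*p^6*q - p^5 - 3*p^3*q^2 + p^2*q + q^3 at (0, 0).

Type D4, Milnor number mu = 4.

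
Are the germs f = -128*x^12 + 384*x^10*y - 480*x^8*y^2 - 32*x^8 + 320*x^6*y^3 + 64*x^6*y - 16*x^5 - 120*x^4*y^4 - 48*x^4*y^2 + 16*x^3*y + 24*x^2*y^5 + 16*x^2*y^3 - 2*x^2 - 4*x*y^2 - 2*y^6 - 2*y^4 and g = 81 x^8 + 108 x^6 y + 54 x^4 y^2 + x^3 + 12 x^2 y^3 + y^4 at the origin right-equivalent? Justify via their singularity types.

The Hessian of f at 0 has rank 1. Corank 1: A-series; mu = 5 gives A_5. The Hessian of g at 0 has rank 0. Corank 2; j^3 = x^3 is a perfect cube, so E-series; the 4-jet and mu = 6 give E_6. f is A_5 but g is E_6, hence not right-equivalent.

No.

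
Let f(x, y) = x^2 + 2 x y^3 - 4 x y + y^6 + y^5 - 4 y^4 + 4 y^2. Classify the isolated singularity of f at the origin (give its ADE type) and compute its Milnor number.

Type A_4, Milnor number mu = 4.

The Hessian of f at 0 is [[2, -4], [-4, 8]] with rank 1, so corank 1. A Groebner basis of the Jacobian ideal J(f) in C{x,y} is {x + y^3 - 2*y, x^2 - 4*y^2, x*y - 2*y^2}; counting standard monomials gives mu = 4. Corank 1: A-series; mu = 4 gives A_4.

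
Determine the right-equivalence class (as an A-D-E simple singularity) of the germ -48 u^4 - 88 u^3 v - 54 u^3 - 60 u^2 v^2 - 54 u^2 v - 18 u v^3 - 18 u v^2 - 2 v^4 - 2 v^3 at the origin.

The Hessian of f at 0 has rank 0. Corank 2; j^3 = -2*(3*u + v)^3 is a perfect cube, so E-series; the 4-jet and mu = 7 give E_7.

E7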